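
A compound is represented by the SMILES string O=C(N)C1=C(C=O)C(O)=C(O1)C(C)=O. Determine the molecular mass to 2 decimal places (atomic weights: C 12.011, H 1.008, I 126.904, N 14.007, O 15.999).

197.15 g/mol

First, the molecular formula is C8H7NO5 (counting implicit H from valence).
  C: 8 × 12.011 = 96.088
  H: 7 × 1.008 = 7.056
  N: 1 × 14.007 = 14.007
  O: 5 × 15.999 = 79.995
Sum: 8×12.011 + 7×1.008 + 1×14.007 + 5×15.999 = 197.146 → 197.15 g/mol.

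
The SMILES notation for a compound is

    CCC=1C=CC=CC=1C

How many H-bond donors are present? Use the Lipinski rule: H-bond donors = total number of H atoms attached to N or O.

Donors: find every N or O and count the H atoms it carries.
  (no N or O atoms present)
Lipinski HBD = 0.

0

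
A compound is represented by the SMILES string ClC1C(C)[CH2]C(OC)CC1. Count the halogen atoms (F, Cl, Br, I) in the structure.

1

Halogen atoms appear at heavy-atom position 1 (1×Cl).
Other groups present: 1 ether.
Halogen count: 1.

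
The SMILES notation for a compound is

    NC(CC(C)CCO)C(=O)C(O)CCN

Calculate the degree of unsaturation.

1

Molecular formula: C10H22N2O3.
DoU = (2C + 2 + N − H − X) / 2, where X is the halogen count and O/S are ignored.
    = (2·10 + 2 + 2 − 22 − 0) / 2 = 2 / 2 = 1.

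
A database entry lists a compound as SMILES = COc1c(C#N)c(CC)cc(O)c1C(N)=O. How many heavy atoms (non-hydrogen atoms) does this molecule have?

16

Every atom symbol written in the SMILES (organic subset) is one heavy atom; implicit H are not written.
Heavy atoms by element → C:11, N:2, O:3.
Total: 16.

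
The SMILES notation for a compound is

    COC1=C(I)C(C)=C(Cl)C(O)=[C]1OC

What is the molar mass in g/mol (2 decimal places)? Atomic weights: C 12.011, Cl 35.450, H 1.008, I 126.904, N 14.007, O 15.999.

328.53 g/mol

First, the molecular formula is C9H10ClIO3 (counting implicit H from valence).
  C: 9 × 12.011 = 108.099
  Cl: 1 × 35.450 = 35.450
  H: 10 × 1.008 = 10.080
  I: 1 × 126.904 = 126.904
  O: 3 × 15.999 = 47.997
Sum: 9×12.011 + 1×35.450 + 10×1.008 + 1×126.904 + 3×15.999 = 328.530 → 328.53 g/mol.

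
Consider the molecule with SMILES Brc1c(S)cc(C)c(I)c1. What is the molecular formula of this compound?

Walk through each heavy atom and fill implicit hydrogens from standard valence (C 4, N 3, O 2, S 2, halogen 1); for lowercase aromatic atoms, an aromatic c carries 1 H when it has two neighbours and 0 H with three, and aromatic n carries 0 H:
  atom 1: Br (halogen, monovalent) → 0 H
  atom 2: aromatic c, 3 neighbours → 0 H
  atom 3: aromatic c, 3 neighbours → 0 H
  atom 4: S, bond orders sum to 1 (valence 2) → 1 H
  atom 5: aromatic c, 2 neighbours → 1 H
  atom 6: aromatic c, 3 neighbours → 0 H
  atom 7: C, bond orders sum to 1 (valence 4) → 3 H
  atom 8: aromatic c, 3 neighbours → 0 H
  atom 9: I (halogen, monovalent) → 0 H
  atom 10: aromatic c, 2 neighbours → 1 H
Totals → C:7, H:6, Br:1, I:1, S:1.
In Hill order: C7H6BrIS.

C7H6BrIS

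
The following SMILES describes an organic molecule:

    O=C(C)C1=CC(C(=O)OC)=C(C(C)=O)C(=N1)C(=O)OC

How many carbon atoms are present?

13

Count every carbon token in the SMILES (each C, including those in ring-closure positions and inside branches).
Carbon count: 13.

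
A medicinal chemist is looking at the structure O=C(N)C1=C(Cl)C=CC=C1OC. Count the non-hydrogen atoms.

12

Every atom symbol written in the SMILES (organic subset) is one heavy atom; implicit H are not written.
Heavy atoms by element → C:8, Cl:1, N:1, O:2.
Total: 12.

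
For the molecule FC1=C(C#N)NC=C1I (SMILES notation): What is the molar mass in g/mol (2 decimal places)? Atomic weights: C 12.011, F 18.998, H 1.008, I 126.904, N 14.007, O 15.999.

235.99 g/mol

First, the molecular formula is C5H2FIN2 (counting implicit H from valence).
  C: 5 × 12.011 = 60.055
  F: 1 × 18.998 = 18.998
  H: 2 × 1.008 = 2.016
  I: 1 × 126.904 = 126.904
  N: 2 × 14.007 = 28.014
Sum: 5×12.011 + 1×18.998 + 2×1.008 + 1×126.904 + 2×14.007 = 235.987 → 235.99 g/mol.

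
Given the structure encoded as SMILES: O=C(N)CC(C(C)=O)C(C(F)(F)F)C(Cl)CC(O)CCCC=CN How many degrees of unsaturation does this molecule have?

3

Degree of unsaturation = (number of rings) + (number of π bonds).
Ring closures in the SMILES: 0.
π bonds: 3 double bonds (each 1 DoU) → 3 DoU from unsaturation.
Total DoU = 0 + 3 = 3.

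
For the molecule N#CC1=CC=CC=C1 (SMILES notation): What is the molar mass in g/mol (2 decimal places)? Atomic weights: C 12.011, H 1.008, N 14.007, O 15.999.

103.12 g/mol

First, the molecular formula is C7H5N (counting implicit H from valence).
  C: 7 × 12.011 = 84.077
  H: 5 × 1.008 = 5.040
  N: 1 × 14.007 = 14.007
Sum: 7×12.011 + 5×1.008 + 1×14.007 = 103.124 → 103.12 g/mol.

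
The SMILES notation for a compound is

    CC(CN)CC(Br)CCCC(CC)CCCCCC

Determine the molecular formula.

Walk through each heavy atom and fill implicit hydrogens from standard valence (C 4, N 3, O 2, S 2, halogen 1):
  atom 1: C, bond orders sum to 1 (valence 4) → 3 H
  atom 2: C, bond orders sum to 3 (valence 4) → 1 H
  atom 3: C, bond orders sum to 2 (valence 4) → 2 H
  atom 4: N, bond orders sum to 1 (valence 3) → 2 H
  atom 5: C, bond orders sum to 2 (valence 4) → 2 H
  atom 6: C, bond orders sum to 3 (valence 4) → 1 H
  atom 7: Br (halogen, monovalent) → 0 H
  atom 8: C, bond orders sum to 2 (valence 4) → 2 H
  atom 9: C, bond orders sum to 2 (valence 4) → 2 H
  atom 10: C, bond orders sum to 2 (valence 4) → 2 H
  atom 11: C, bond orders sum to 3 (valence 4) → 1 H
  atom 12: C, bond orders sum to 2 (valence 4) → 2 H
  atom 13: C, bond orders sum to 1 (valence 4) → 3 H
  atom 14: C, bond orders sum to 2 (valence 4) → 2 H
  atom 15: C, bond orders sum to 2 (valence 4) → 2 H
  atom 16: C, bond orders sum to 2 (valence 4) → 2 H
  atom 17: C, bond orders sum to 2 (valence 4) → 2 H
  atom 18: C, bond orders sum to 2 (valence 4) → 2 H
  atom 19: C, bond orders sum to 1 (valence 4) → 3 H
Totals → C:17, H:36, Br:1, N:1.

C17H36BrN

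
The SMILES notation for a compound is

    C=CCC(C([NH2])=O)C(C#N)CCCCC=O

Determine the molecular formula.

Walk through each heavy atom and fill implicit hydrogens from standard valence (C 4, N 3, O 2, S 2, halogen 1):
  atom 1: C, bond orders sum to 2 (valence 4) → 2 H
  atom 2: C, bond orders sum to 3 (valence 4) → 1 H
  atom 3: C, bond orders sum to 2 (valence 4) → 2 H
  atom 4: C, bond orders sum to 3 (valence 4) → 1 H
  atom 5: C, bond orders sum to 4 (valence 4) → 0 H
  atom 6: N with explicit H count 2
  atom 7: O, bond orders sum to 2 (valence 2) → 0 H
  atom 8: C, bond orders sum to 3 (valence 4) → 1 H
  atom 9: C, bond orders sum to 4 (valence 4) → 0 H
  atom 10: N, bond orders sum to 3 (valence 3) → 0 H
  atom 11: C, bond orders sum to 2 (valence 4) → 2 H
  atom 12: C, bond orders sum to 2 (valence 4) → 2 H
  atom 13: C, bond orders sum to 2 (valence 4) → 2 H
  atom 14: C, bond orders sum to 2 (valence 4) → 2 H
  atom 15: C, bond orders sum to 3 (valence 4) → 1 H
  atom 16: O, bond orders sum to 2 (valence 2) → 0 H
Totals → C:12, H:18, N:2, O:2.
In Hill order: C12H18N2O2.

C12H18N2O2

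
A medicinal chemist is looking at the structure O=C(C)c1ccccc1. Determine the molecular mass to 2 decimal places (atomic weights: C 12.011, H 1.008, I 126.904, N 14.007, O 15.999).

First, the molecular formula is C8H8O (counting implicit H from valence).
  C: 8 × 12.011 = 96.088
  H: 8 × 1.008 = 8.064
  O: 1 × 15.999 = 15.999
Sum: 8×12.011 + 8×1.008 + 1×15.999 = 120.151 → 120.15 g/mol.

120.15 g/mol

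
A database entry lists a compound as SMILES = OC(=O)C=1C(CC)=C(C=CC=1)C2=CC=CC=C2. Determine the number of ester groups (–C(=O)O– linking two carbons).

Scan the SMILES for the ester motif — none present.
Groups that are present: 1 carboxylic acid.

0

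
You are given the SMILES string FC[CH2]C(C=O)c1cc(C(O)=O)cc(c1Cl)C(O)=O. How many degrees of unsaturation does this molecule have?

7

Molecular formula: C12H10ClFO5.
DoU = (2C + 2 + N − H − X) / 2, where X is the halogen count and O/S are ignored.
    = (2·12 + 2 + 0 − 10 − 2) / 2 = 14 / 2 = 7.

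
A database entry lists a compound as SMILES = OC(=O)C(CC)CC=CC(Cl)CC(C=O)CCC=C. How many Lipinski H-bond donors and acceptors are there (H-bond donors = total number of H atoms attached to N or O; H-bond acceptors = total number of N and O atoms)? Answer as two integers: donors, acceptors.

1, 3

Donors: find every N or O and count the H atoms it carries.
  atom 1 (O): bond orders sum to 1 → 1 H
  atom 3 (O): bond orders sum to 2 → 0 H
  atom 15 (O): bond orders sum to 2 → 0 H
Lipinski HBD = 1.
Acceptors: N atoms = 0, O atoms = 3 → HBA = 3.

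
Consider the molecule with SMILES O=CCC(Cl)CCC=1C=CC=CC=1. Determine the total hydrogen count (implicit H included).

Walk through each heavy atom and fill implicit hydrogens from standard valence (C 4, N 3, O 2, S 2, halogen 1):
  atom 1: O, bond orders sum to 2 (valence 2) → 0 H
  atom 2: C, bond orders sum to 3 (valence 4) → 1 H
  atom 3: C, bond orders sum to 2 (valence 4) → 2 H
  atom 4: C, bond orders sum to 3 (valence 4) → 1 H
  atom 5: Cl (halogen, monovalent) → 0 H
  atom 6: C, bond orders sum to 2 (valence 4) → 2 H
  atom 7: C, bond orders sum to 2 (valence 4) → 2 H
  atom 8: C, bond orders sum to 4 (valence 4) → 0 H
  atom 9: C, bond orders sum to 3 (valence 4) → 1 H
  atom 10: C, bond orders sum to 3 (valence 4) → 1 H
  atom 11: C, bond orders sum to 3 (valence 4) → 1 H
  atom 12: C, bond orders sum to 3 (valence 4) → 1 H
  atom 13: C, bond orders sum to 3 (valence 4) → 1 H
Total hydrogens: 13.

13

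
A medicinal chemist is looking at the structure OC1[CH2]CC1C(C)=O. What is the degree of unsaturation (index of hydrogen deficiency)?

Degree of unsaturation = (number of rings) + (number of π bonds).
Ring closures in the SMILES: 1.
π bonds: 1 double bond (each 1 DoU) → 1 DoU from unsaturation.
Total DoU = 1 + 1 = 2.

2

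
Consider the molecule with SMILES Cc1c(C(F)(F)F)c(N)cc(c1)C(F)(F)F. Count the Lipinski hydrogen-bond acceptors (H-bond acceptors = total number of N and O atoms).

1

N atoms: 1; O atoms: 0.
Lipinski HBA = 1 + 0 = 1.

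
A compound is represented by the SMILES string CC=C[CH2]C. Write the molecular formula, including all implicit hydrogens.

C5H10

Walk through each heavy atom and fill implicit hydrogens from standard valence (C 4, N 3, O 2, S 2, halogen 1):
  atom 1: C, bond orders sum to 1 (valence 4) → 3 H
  atom 2: C, bond orders sum to 3 (valence 4) → 1 H
  atom 3: C, bond orders sum to 3 (valence 4) → 1 H
  atom 4: C with explicit H count 2
  atom 5: C, bond orders sum to 1 (valence 4) → 3 H
Totals → C:5, H:10.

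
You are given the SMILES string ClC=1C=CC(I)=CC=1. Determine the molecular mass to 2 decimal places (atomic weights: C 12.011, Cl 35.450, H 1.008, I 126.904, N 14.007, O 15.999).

238.45 g/mol

First, the molecular formula is C6H4ClI (counting implicit H from valence).
  C: 6 × 12.011 = 72.066
  Cl: 1 × 35.450 = 35.450
  H: 4 × 1.008 = 4.032
  I: 1 × 126.904 = 126.904
Sum: 6×12.011 + 1×35.450 + 4×1.008 + 1×126.904 = 238.452 → 238.45 g/mol.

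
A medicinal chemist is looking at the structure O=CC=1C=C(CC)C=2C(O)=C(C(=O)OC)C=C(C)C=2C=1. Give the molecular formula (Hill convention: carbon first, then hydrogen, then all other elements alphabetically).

C16H16O4

Walk through each heavy atom and fill implicit hydrogens from standard valence (C 4, N 3, O 2, S 2, halogen 1):
  atom 1: O, bond orders sum to 2 (valence 2) → 0 H
  atom 2: C, bond orders sum to 3 (valence 4) → 1 H
  atom 3: C, bond orders sum to 4 (valence 4) → 0 H
  atom 4: C, bond orders sum to 3 (valence 4) → 1 H
  atom 5: C, bond orders sum to 4 (valence 4) → 0 H
  atom 6: C, bond orders sum to 2 (valence 4) → 2 H
  atom 7: C, bond orders sum to 1 (valence 4) → 3 H
  atom 8: C, bond orders sum to 4 (valence 4) → 0 H
  atom 9: C, bond orders sum to 4 (valence 4) → 0 H
  atom 10: O, bond orders sum to 1 (valence 2) → 1 H
  atom 11: C, bond orders sum to 4 (valence 4) → 0 H
  atom 12: C, bond orders sum to 4 (valence 4) → 0 H
  atom 13: O, bond orders sum to 2 (valence 2) → 0 H
  atom 14: O, bond orders sum to 2 (valence 2) → 0 H
  atom 15: C, bond orders sum to 1 (valence 4) → 3 H
  atom 16: C, bond orders sum to 3 (valence 4) → 1 H
  atom 17: C, bond orders sum to 4 (valence 4) → 0 H
  atom 18: C, bond orders sum to 1 (valence 4) → 3 H
  atom 19: C, bond orders sum to 4 (valence 4) → 0 H
  atom 20: C, bond orders sum to 3 (valence 4) → 1 H
Totals → C:16, H:16, O:4.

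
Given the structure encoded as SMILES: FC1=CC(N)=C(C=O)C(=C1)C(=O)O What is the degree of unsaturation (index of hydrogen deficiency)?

Degree of unsaturation = (number of rings) + (number of π bonds).
Ring closures in the SMILES: 1.
π bonds: 5 double bonds (each 1 DoU) → 5 DoU from unsaturation.
Total DoU = 1 + 5 = 6.

6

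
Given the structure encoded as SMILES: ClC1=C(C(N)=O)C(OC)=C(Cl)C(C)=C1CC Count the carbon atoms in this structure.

11

Count every carbon token in the SMILES (each C, including those in ring-closure positions and inside branches).
Carbon count: 11.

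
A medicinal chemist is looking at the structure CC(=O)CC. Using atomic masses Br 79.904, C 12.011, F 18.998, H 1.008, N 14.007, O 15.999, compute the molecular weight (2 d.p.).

72.11 g/mol

First, the molecular formula is C4H8O (counting implicit H from valence).
  C: 4 × 12.011 = 48.044
  H: 8 × 1.008 = 8.064
  O: 1 × 15.999 = 15.999
Sum: 4×12.011 + 8×1.008 + 1×15.999 = 72.107 → 72.11 g/mol.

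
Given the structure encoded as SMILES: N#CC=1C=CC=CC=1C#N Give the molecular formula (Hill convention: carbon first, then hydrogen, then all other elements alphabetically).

C8H4N2

Walk through each heavy atom and fill implicit hydrogens from standard valence (C 4, N 3, O 2, S 2, halogen 1):
  atom 1: N, bond orders sum to 3 (valence 3) → 0 H
  atom 2: C, bond orders sum to 4 (valence 4) → 0 H
  atom 3: C, bond orders sum to 4 (valence 4) → 0 H
  atom 4: C, bond orders sum to 3 (valence 4) → 1 H
  atom 5: C, bond orders sum to 3 (valence 4) → 1 H
  atom 6: C, bond orders sum to 3 (valence 4) → 1 H
  atom 7: C, bond orders sum to 3 (valence 4) → 1 H
  atom 8: C, bond orders sum to 4 (valence 4) → 0 H
  atom 9: C, bond orders sum to 4 (valence 4) → 0 H
  atom 10: N, bond orders sum to 3 (valence 3) → 0 H
Totals → C:8, H:4, N:2.
In Hill order: C8H4N2.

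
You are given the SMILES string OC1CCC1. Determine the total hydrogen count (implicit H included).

Walk through each heavy atom and fill implicit hydrogens from standard valence (C 4, N 3, O 2, S 2, halogen 1):
  atom 1: O, bond orders sum to 1 (valence 2) → 1 H
  atom 2: C, bond orders sum to 3 (valence 4) → 1 H
  atom 3: C, bond orders sum to 2 (valence 4) → 2 H
  atom 4: C, bond orders sum to 2 (valence 4) → 2 H
  atom 5: C, bond orders sum to 2 (valence 4) → 2 H
Total hydrogens: 8.

8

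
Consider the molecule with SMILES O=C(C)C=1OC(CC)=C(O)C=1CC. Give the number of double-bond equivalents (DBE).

Degree of unsaturation = (number of rings) + (number of π bonds).
Ring closures in the SMILES: 1.
π bonds: 3 double bonds (each 1 DoU) → 3 DoU from unsaturation.
Total DoU = 1 + 3 = 4.

4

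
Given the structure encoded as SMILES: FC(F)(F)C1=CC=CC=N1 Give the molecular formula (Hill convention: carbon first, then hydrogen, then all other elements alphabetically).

C6H4F3N

Walk through each heavy atom and fill implicit hydrogens from standard valence (C 4, N 3, O 2, S 2, halogen 1):
  atom 1: F (halogen, monovalent) → 0 H
  atom 2: C, bond orders sum to 4 (valence 4) → 0 H
  atom 3: F (halogen, monovalent) → 0 H
  atom 4: F (halogen, monovalent) → 0 H
  atom 5: C, bond orders sum to 4 (valence 4) → 0 H
  atom 6: C, bond orders sum to 3 (valence 4) → 1 H
  atom 7: C, bond orders sum to 3 (valence 4) → 1 H
  atom 8: C, bond orders sum to 3 (valence 4) → 1 H
  atom 9: C, bond orders sum to 3 (valence 4) → 1 H
  atom 10: N, bond orders sum to 3 (valence 3) → 0 H
Totals → C:6, H:4, F:3, N:1.
In Hill order: C6H4F3N.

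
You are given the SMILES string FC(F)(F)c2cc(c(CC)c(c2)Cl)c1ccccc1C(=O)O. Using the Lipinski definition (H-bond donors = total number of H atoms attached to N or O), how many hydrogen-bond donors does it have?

1

Donors: find every N or O and count the H atoms it carries.
  atom 21 (O): bond orders sum to 2 → 0 H
  atom 22 (O): bond orders sum to 1 → 1 H
Lipinski HBD = 1.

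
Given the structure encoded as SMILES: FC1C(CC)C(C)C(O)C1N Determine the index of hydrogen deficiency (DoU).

Molecular formula: C8H16FNO.
DoU = (2C + 2 + N − H − X) / 2, where X is the halogen count and O/S are ignored.
    = (2·8 + 2 + 1 − 16 − 1) / 2 = 2 / 2 = 1.

1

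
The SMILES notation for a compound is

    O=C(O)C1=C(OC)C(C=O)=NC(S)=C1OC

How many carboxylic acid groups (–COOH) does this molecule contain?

1

The carboxylic acid motif appears at heavy-atom position 2 in the SMILES.
Other groups present: 1 aldehyde, 2 ether, 1 thiol.
Carboxylic acid count: 1.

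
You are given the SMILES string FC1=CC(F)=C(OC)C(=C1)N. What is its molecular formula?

C7H7F2NO

Walk through each heavy atom and fill implicit hydrogens from standard valence (C 4, N 3, O 2, S 2, halogen 1):
  atom 1: F (halogen, monovalent) → 0 H
  atom 2: C, bond orders sum to 4 (valence 4) → 0 H
  atom 3: C, bond orders sum to 3 (valence 4) → 1 H
  atom 4: C, bond orders sum to 4 (valence 4) → 0 H
  atom 5: F (halogen, monovalent) → 0 H
  atom 6: C, bond orders sum to 4 (valence 4) → 0 H
  atom 7: O, bond orders sum to 2 (valence 2) → 0 H
  atom 8: C, bond orders sum to 1 (valence 4) → 3 H
  atom 9: C, bond orders sum to 4 (valence 4) → 0 H
  atom 10: C, bond orders sum to 3 (valence 4) → 1 H
  atom 11: N, bond orders sum to 1 (valence 3) → 2 H
Totals → C:7, H:7, F:2, N:1, O:1.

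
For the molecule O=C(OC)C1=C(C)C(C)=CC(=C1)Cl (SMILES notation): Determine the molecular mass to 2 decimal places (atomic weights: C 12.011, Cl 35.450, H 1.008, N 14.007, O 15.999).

198.65 g/mol

First, the molecular formula is C10H11ClO2 (counting implicit H from valence).
  C: 10 × 12.011 = 120.110
  Cl: 1 × 35.450 = 35.450
  H: 11 × 1.008 = 11.088
  O: 2 × 15.999 = 31.998
Sum: 10×12.011 + 1×35.450 + 11×1.008 + 2×15.999 = 198.646 → 198.65 g/mol.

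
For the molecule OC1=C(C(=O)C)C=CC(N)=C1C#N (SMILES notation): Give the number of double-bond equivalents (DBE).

Molecular formula: C9H8N2O2.
DoU = (2C + 2 + N − H − X) / 2, where X is the halogen count and O/S are ignored.
    = (2·9 + 2 + 2 − 8 − 0) / 2 = 14 / 2 = 7.

7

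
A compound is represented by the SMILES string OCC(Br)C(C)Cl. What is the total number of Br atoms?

1

Scan the SMILES for Br atoms (remember two-letter symbols like Cl and Br are single atoms).
Bromine count: 1.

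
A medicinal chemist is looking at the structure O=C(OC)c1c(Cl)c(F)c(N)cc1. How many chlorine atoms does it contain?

1

Scan the SMILES for Cl atoms (remember two-letter symbols like Cl and Br are single atoms).
Chlorine count: 1.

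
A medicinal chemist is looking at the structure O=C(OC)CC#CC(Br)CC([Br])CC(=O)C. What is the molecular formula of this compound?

Walk through each heavy atom and fill implicit hydrogens from standard valence (C 4, N 3, O 2, S 2, halogen 1):
  atom 1: O, bond orders sum to 2 (valence 2) → 0 H
  atom 2: C, bond orders sum to 4 (valence 4) → 0 H
  atom 3: O, bond orders sum to 2 (valence 2) → 0 H
  atom 4: C, bond orders sum to 1 (valence 4) → 3 H
  atom 5: C, bond orders sum to 2 (valence 4) → 2 H
  atom 6: C, bond orders sum to 4 (valence 4) → 0 H
  atom 7: C, bond orders sum to 4 (valence 4) → 0 H
  atom 8: C, bond orders sum to 3 (valence 4) → 1 H
  atom 9: Br (halogen, monovalent) → 0 H
  atom 10: C, bond orders sum to 2 (valence 4) → 2 H
  atom 11: C, bond orders sum to 3 (valence 4) → 1 H
  atom 12: Br with explicit H count 0
  atom 13: C, bond orders sum to 2 (valence 4) → 2 H
  atom 14: C, bond orders sum to 4 (valence 4) → 0 H
  atom 15: O, bond orders sum to 2 (valence 2) → 0 H
  atom 16: C, bond orders sum to 1 (valence 4) → 3 H
Totals → C:11, H:14, Br:2, O:3.

C11H14Br2O3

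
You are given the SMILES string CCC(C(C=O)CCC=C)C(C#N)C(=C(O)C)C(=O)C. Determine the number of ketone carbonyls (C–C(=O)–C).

1

The ketone motif appears at heavy-atom position 18 in the SMILES.
Other groups present: 1 aldehyde, 2 alkene, 1 hydroxyl, 1 nitrile.
Ketone count: 1.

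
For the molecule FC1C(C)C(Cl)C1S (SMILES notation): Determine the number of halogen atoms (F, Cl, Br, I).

Halogen atoms appear at heavy-atom positions 1, 6 (1×Cl, 1×F).
Other groups present: 1 thiol.
Halogen count: 2.

2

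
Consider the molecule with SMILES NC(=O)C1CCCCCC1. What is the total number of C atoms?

Count every carbon token in the SMILES (each C, including those in ring-closure positions and inside branches).
Carbon count: 8.

8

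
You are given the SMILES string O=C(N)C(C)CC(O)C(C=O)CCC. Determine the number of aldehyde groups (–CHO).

1

The aldehyde motif appears at heavy-atom position 10 in the SMILES.
Other groups present: 1 amide, 1 hydroxyl.
Aldehyde count: 1.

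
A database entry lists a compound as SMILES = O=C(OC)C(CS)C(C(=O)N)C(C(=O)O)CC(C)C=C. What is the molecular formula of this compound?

Walk through each heavy atom and fill implicit hydrogens from standard valence (C 4, N 3, O 2, S 2, halogen 1):
  atom 1: O, bond orders sum to 2 (valence 2) → 0 H
  atom 2: C, bond orders sum to 4 (valence 4) → 0 H
  atom 3: O, bond orders sum to 2 (valence 2) → 0 H
  atom 4: C, bond orders sum to 1 (valence 4) → 3 H
  atom 5: C, bond orders sum to 3 (valence 4) → 1 H
  atom 6: C, bond orders sum to 2 (valence 4) → 2 H
  atom 7: S, bond orders sum to 1 (valence 2) → 1 H
  atom 8: C, bond orders sum to 3 (valence 4) → 1 H
  atom 9: C, bond orders sum to 4 (valence 4) → 0 H
  atom 10: O, bond orders sum to 2 (valence 2) → 0 H
  atom 11: N, bond orders sum to 1 (valence 3) → 2 H
  atom 12: C, bond orders sum to 3 (valence 4) → 1 H
  atom 13: C, bond orders sum to 4 (valence 4) → 0 H
  atom 14: O, bond orders sum to 2 (valence 2) → 0 H
  atom 15: O, bond orders sum to 1 (valence 2) → 1 H
  atom 16: C, bond orders sum to 2 (valence 4) → 2 H
  atom 17: C, bond orders sum to 3 (valence 4) → 1 H
  atom 18: C, bond orders sum to 1 (valence 4) → 3 H
  atom 19: C, bond orders sum to 3 (valence 4) → 1 H
  atom 20: C, bond orders sum to 2 (valence 4) → 2 H
Totals → C:13, H:21, N:1, O:5, S:1.

C13H21NO5S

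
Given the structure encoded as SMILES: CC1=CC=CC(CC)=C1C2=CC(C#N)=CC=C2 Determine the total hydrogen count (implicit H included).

Walk through each heavy atom and fill implicit hydrogens from standard valence (C 4, N 3, O 2, S 2, halogen 1):
  atom 1: C, bond orders sum to 1 (valence 4) → 3 H
  atom 2: C, bond orders sum to 4 (valence 4) → 0 H
  atom 3: C, bond orders sum to 3 (valence 4) → 1 H
  atom 4: C, bond orders sum to 3 (valence 4) → 1 H
  atom 5: C, bond orders sum to 3 (valence 4) → 1 H
  atom 6: C, bond orders sum to 4 (valence 4) → 0 H
  atom 7: C, bond orders sum to 2 (valence 4) → 2 H
  atom 8: C, bond orders sum to 1 (valence 4) → 3 H
  atom 9: C, bond orders sum to 4 (valence 4) → 0 H
  atom 10: C, bond orders sum to 4 (valence 4) → 0 H
  atom 11: C, bond orders sum to 3 (valence 4) → 1 H
  atom 12: C, bond orders sum to 4 (valence 4) → 0 H
  atom 13: C, bond orders sum to 4 (valence 4) → 0 H
  atom 14: N, bond orders sum to 3 (valence 3) → 0 H
  atom 15: C, bond orders sum to 3 (valence 4) → 1 H
  atom 16: C, bond orders sum to 3 (valence 4) → 1 H
  atom 17: C, bond orders sum to 3 (valence 4) → 1 H
Total hydrogens: 15.

15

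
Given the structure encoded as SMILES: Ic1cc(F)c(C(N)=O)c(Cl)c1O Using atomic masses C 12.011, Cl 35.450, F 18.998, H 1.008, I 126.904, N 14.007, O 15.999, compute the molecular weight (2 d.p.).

First, the molecular formula is C7H4ClFINO2 (counting implicit H from valence).
  C: 7 × 12.011 = 84.077
  Cl: 1 × 35.450 = 35.450
  F: 1 × 18.998 = 18.998
  H: 4 × 1.008 = 4.032
  I: 1 × 126.904 = 126.904
  N: 1 × 14.007 = 14.007
  O: 2 × 15.999 = 31.998
Sum: 7×12.011 + 1×35.450 + 1×18.998 + 4×1.008 + 1×126.904 + 1×14.007 + 2×15.999 = 315.466 → 315.47 g/mol.

315.47 g/mol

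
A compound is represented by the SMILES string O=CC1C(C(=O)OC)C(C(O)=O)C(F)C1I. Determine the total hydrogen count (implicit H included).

10

Walk through each heavy atom and fill implicit hydrogens from standard valence (C 4, N 3, O 2, S 2, halogen 1):
  atom 1: O, bond orders sum to 2 (valence 2) → 0 H
  atom 2: C, bond orders sum to 3 (valence 4) → 1 H
  atom 3: C, bond orders sum to 3 (valence 4) → 1 H
  atom 4: C, bond orders sum to 3 (valence 4) → 1 H
  atom 5: C, bond orders sum to 4 (valence 4) → 0 H
  atom 6: O, bond orders sum to 2 (valence 2) → 0 H
  atom 7: O, bond orders sum to 2 (valence 2) → 0 H
  atom 8: C, bond orders sum to 1 (valence 4) → 3 H
  atom 9: C, bond orders sum to 3 (valence 4) → 1 H
  atom 10: C, bond orders sum to 4 (valence 4) → 0 H
  atom 11: O, bond orders sum to 1 (valence 2) → 1 H
  atom 12: O, bond orders sum to 2 (valence 2) → 0 H
  atom 13: C, bond orders sum to 3 (valence 4) → 1 H
  atom 14: F (halogen, monovalent) → 0 H
  atom 15: C, bond orders sum to 3 (valence 4) → 1 H
  atom 16: I (halogen, monovalent) → 0 H
Total hydrogens: 10.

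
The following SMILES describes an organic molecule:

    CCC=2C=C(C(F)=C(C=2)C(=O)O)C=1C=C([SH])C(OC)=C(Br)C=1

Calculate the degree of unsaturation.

Degree of unsaturation = (number of rings) + (number of π bonds).
Ring closures in the SMILES: 2.
π bonds: 7 double bonds (each 1 DoU) → 7 DoU from unsaturation.
Total DoU = 2 + 7 = 9.

9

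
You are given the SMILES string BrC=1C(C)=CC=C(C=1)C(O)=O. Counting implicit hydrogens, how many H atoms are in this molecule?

7

Walk through each heavy atom and fill implicit hydrogens from standard valence (C 4, N 3, O 2, S 2, halogen 1):
  atom 1: Br (halogen, monovalent) → 0 H
  atom 2: C, bond orders sum to 4 (valence 4) → 0 H
  atom 3: C, bond orders sum to 4 (valence 4) → 0 H
  atom 4: C, bond orders sum to 1 (valence 4) → 3 H
  atom 5: C, bond orders sum to 3 (valence 4) → 1 H
  atom 6: C, bond orders sum to 3 (valence 4) → 1 H
  atom 7: C, bond orders sum to 4 (valence 4) → 0 H
  atom 8: C, bond orders sum to 3 (valence 4) → 1 H
  atom 9: C, bond orders sum to 4 (valence 4) → 0 H
  atom 10: O, bond orders sum to 1 (valence 2) → 1 H
  atom 11: O, bond orders sum to 2 (valence 2) → 0 H
Total hydrogens: 7.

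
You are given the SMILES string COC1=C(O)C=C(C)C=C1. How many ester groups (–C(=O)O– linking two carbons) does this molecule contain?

0

Scan the SMILES for the ester motif — none present.
Groups that are present: 1 ether, 1 hydroxyl.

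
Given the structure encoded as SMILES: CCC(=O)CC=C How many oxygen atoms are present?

1

Scan the SMILES for O atoms (remember two-letter symbols like Cl and Br are single atoms).
Oxygen count: 1.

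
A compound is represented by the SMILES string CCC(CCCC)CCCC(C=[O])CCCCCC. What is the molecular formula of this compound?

Walk through each heavy atom and fill implicit hydrogens from standard valence (C 4, N 3, O 2, S 2, halogen 1):
  atom 1: C, bond orders sum to 1 (valence 4) → 3 H
  atom 2: C, bond orders sum to 2 (valence 4) → 2 H
  atom 3: C, bond orders sum to 3 (valence 4) → 1 H
  atom 4: C, bond orders sum to 2 (valence 4) → 2 H
  atom 5: C, bond orders sum to 2 (valence 4) → 2 H
  atom 6: C, bond orders sum to 2 (valence 4) → 2 H
  atom 7: C, bond orders sum to 1 (valence 4) → 3 H
  atom 8: C, bond orders sum to 2 (valence 4) → 2 H
  atom 9: C, bond orders sum to 2 (valence 4) → 2 H
  atom 10: C, bond orders sum to 2 (valence 4) → 2 H
  atom 11: C, bond orders sum to 3 (valence 4) → 1 H
  atom 12: C, bond orders sum to 3 (valence 4) → 1 H
  atom 13: O with explicit H count 0
  atom 14: C, bond orders sum to 2 (valence 4) → 2 H
  atom 15: C, bond orders sum to 2 (valence 4) → 2 H
  atom 16: C, bond orders sum to 2 (valence 4) → 2 H
  atom 17: C, bond orders sum to 2 (valence 4) → 2 H
  atom 18: C, bond orders sum to 2 (valence 4) → 2 H
  atom 19: C, bond orders sum to 1 (valence 4) → 3 H
Totals → C:18, H:36, O:1.

C18H36O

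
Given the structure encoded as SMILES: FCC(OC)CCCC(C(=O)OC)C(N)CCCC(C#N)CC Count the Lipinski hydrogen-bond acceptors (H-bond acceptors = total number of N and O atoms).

N atoms: 2; O atoms: 3.
Lipinski HBA = 2 + 3 = 5.

5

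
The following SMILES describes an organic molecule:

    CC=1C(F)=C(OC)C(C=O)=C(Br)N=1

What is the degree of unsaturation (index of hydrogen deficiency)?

Degree of unsaturation = (number of rings) + (number of π bonds).
Ring closures in the SMILES: 1.
π bonds: 4 double bonds (each 1 DoU) → 4 DoU from unsaturation.
Total DoU = 1 + 4 = 5.

5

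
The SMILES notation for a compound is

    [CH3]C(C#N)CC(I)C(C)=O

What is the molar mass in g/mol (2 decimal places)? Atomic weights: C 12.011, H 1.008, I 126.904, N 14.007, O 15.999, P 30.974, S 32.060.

251.07 g/mol

First, the molecular formula is C7H10INO (counting implicit H from valence).
  C: 7 × 12.011 = 84.077
  H: 10 × 1.008 = 10.080
  I: 1 × 126.904 = 126.904
  N: 1 × 14.007 = 14.007
  O: 1 × 15.999 = 15.999
Sum: 7×12.011 + 10×1.008 + 1×126.904 + 1×14.007 + 1×15.999 = 251.067 → 251.07 g/mol.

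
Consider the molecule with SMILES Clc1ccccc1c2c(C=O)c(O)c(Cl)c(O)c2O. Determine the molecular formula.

Walk through each heavy atom and fill implicit hydrogens from standard valence (C 4, N 3, O 2, S 2, halogen 1); for lowercase aromatic atoms, an aromatic c carries 1 H when it has two neighbours and 0 H with three, and aromatic n carries 0 H:
  atom 1: Cl (halogen, monovalent) → 0 H
  atom 2: aromatic c, 3 neighbours → 0 H
  atom 3: aromatic c, 2 neighbours → 1 H
  atom 4: aromatic c, 2 neighbours → 1 H
  atom 5: aromatic c, 2 neighbours → 1 H
  atom 6: aromatic c, 2 neighbours → 1 H
  atom 7: aromatic c, 3 neighbours → 0 H
  atom 8: aromatic c, 3 neighbours → 0 H
  atom 9: aromatic c, 3 neighbours → 0 H
  atom 10: C, bond orders sum to 3 (valence 4) → 1 H
  atom 11: O, bond orders sum to 2 (valence 2) → 0 H
  atom 12: aromatic c, 3 neighbours → 0 H
  atom 13: O, bond orders sum to 1 (valence 2) → 1 H
  atom 14: aromatic c, 3 neighbours → 0 H
  atom 15: Cl (halogen, monovalent) → 0 H
  atom 16: aromatic c, 3 neighbours → 0 H
  atom 17: O, bond orders sum to 1 (valence 2) → 1 H
  atom 18: aromatic c, 3 neighbours → 0 H
  atom 19: O, bond orders sum to 1 (valence 2) → 1 H
Totals → C:13, H:8, Cl:2, O:4.
In Hill order: C13H8Cl2O4.

C13H8Cl2O4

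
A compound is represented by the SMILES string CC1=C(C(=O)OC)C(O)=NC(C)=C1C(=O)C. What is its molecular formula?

C11H13NO4

Walk through each heavy atom and fill implicit hydrogens from standard valence (C 4, N 3, O 2, S 2, halogen 1):
  atom 1: C, bond orders sum to 1 (valence 4) → 3 H
  atom 2: C, bond orders sum to 4 (valence 4) → 0 H
  atom 3: C, bond orders sum to 4 (valence 4) → 0 H
  atom 4: C, bond orders sum to 4 (valence 4) → 0 H
  atom 5: O, bond orders sum to 2 (valence 2) → 0 H
  atom 6: O, bond orders sum to 2 (valence 2) → 0 H
  atom 7: C, bond orders sum to 1 (valence 4) → 3 H
  atom 8: C, bond orders sum to 4 (valence 4) → 0 H
  atom 9: O, bond orders sum to 1 (valence 2) → 1 H
  atom 10: N, bond orders sum to 3 (valence 3) → 0 H
  atom 11: C, bond orders sum to 4 (valence 4) → 0 H
  atom 12: C, bond orders sum to 1 (valence 4) → 3 H
  atom 13: C, bond orders sum to 4 (valence 4) → 0 H
  atom 14: C, bond orders sum to 4 (valence 4) → 0 H
  atom 15: O, bond orders sum to 2 (valence 2) → 0 H
  atom 16: C, bond orders sum to 1 (valence 4) → 3 H
Totals → C:11, H:13, N:1, O:4.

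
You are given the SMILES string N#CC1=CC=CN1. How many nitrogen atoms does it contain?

2

Scan the SMILES for N atoms (remember two-letter symbols like Cl and Br are single atoms).
Nitrogen count: 2.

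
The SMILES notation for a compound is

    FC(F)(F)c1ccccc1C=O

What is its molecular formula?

C8H5F3O

Walk through each heavy atom and fill implicit hydrogens from standard valence (C 4, N 3, O 2, S 2, halogen 1); for lowercase aromatic atoms, an aromatic c carries 1 H when it has two neighbours and 0 H with three, and aromatic n carries 0 H:
  atom 1: F (halogen, monovalent) → 0 H
  atom 2: C, bond orders sum to 4 (valence 4) → 0 H
  atom 3: F (halogen, monovalent) → 0 H
  atom 4: F (halogen, monovalent) → 0 H
  atom 5: aromatic c, 3 neighbours → 0 H
  atom 6: aromatic c, 2 neighbours → 1 H
  atom 7: aromatic c, 2 neighbours → 1 H
  atom 8: aromatic c, 2 neighbours → 1 H
  atom 9: aromatic c, 2 neighbours → 1 H
  atom 10: aromatic c, 3 neighbours → 0 H
  atom 11: C, bond orders sum to 3 (valence 4) → 1 H
  atom 12: O, bond orders sum to 2 (valence 2) → 0 H
Totals → C:8, H:5, F:3, O:1.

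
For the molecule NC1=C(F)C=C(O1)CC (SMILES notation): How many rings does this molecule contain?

1

In SMILES, each pair of matching ring-closure digits denotes one ring-closing bond; the number of such bonds equals the number of independent rings.
Ring-closure bonds here: 1.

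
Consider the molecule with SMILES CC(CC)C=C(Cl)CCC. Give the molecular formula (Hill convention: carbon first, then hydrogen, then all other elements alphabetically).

C9H17Cl

Walk through each heavy atom and fill implicit hydrogens from standard valence (C 4, N 3, O 2, S 2, halogen 1):
  atom 1: C, bond orders sum to 1 (valence 4) → 3 H
  atom 2: C, bond orders sum to 3 (valence 4) → 1 H
  atom 3: C, bond orders sum to 2 (valence 4) → 2 H
  atom 4: C, bond orders sum to 1 (valence 4) → 3 H
  atom 5: C, bond orders sum to 3 (valence 4) → 1 H
  atom 6: C, bond orders sum to 4 (valence 4) → 0 H
  atom 7: Cl (halogen, monovalent) → 0 H
  atom 8: C, bond orders sum to 2 (valence 4) → 2 H
  atom 9: C, bond orders sum to 2 (valence 4) → 2 H
  atom 10: C, bond orders sum to 1 (valence 4) → 3 H
Totals → C:9, H:17, Cl:1.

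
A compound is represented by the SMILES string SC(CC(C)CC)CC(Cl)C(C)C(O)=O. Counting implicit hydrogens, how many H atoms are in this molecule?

Walk through each heavy atom and fill implicit hydrogens from standard valence (C 4, N 3, O 2, S 2, halogen 1):
  atom 1: S, bond orders sum to 1 (valence 2) → 1 H
  atom 2: C, bond orders sum to 3 (valence 4) → 1 H
  atom 3: C, bond orders sum to 2 (valence 4) → 2 H
  atom 4: C, bond orders sum to 3 (valence 4) → 1 H
  atom 5: C, bond orders sum to 1 (valence 4) → 3 H
  atom 6: C, bond orders sum to 2 (valence 4) → 2 H
  atom 7: C, bond orders sum to 1 (valence 4) → 3 H
  atom 8: C, bond orders sum to 2 (valence 4) → 2 H
  atom 9: C, bond orders sum to 3 (valence 4) → 1 H
  atom 10: Cl (halogen, monovalent) → 0 H
  atom 11: C, bond orders sum to 3 (valence 4) → 1 H
  atom 12: C, bond orders sum to 1 (valence 4) → 3 H
  atom 13: C, bond orders sum to 4 (valence 4) → 0 H
  atom 14: O, bond orders sum to 1 (valence 2) → 1 H
  atom 15: O, bond orders sum to 2 (valence 2) → 0 H
Total hydrogens: 21.

21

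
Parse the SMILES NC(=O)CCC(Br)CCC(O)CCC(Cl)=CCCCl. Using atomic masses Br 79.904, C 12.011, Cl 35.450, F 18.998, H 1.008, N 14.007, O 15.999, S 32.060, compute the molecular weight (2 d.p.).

First, the molecular formula is C13H22BrCl2NO2 (counting implicit H from valence).
  Br: 1 × 79.904 = 79.904
  C: 13 × 12.011 = 156.143
  Cl: 2 × 35.450 = 70.900
  H: 22 × 1.008 = 22.176
  N: 1 × 14.007 = 14.007
  O: 2 × 15.999 = 31.998
Sum: 1×79.904 + 13×12.011 + 2×35.450 + 22×1.008 + 1×14.007 + 2×15.999 = 375.128 → 375.13 g/mol.

375.13 g/mol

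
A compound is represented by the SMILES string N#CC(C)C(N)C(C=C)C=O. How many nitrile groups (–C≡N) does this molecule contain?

The nitrile motif appears at heavy-atom position 2 in the SMILES.
Other groups present: 1 aldehyde, 1 alkene, 1 primary amine.
Nitrile count: 1.

1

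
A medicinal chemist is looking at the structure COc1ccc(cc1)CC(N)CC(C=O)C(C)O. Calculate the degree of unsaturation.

Molecular formula: C14H21NO3.
DoU = (2C + 2 + N − H − X) / 2, where X is the halogen count and O/S are ignored.
    = (2·14 + 2 + 1 − 21 − 0) / 2 = 10 / 2 = 5.

5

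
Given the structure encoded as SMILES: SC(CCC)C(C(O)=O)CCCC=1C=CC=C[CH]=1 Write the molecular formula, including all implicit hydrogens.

Walk through each heavy atom and fill implicit hydrogens from standard valence (C 4, N 3, O 2, S 2, halogen 1):
  atom 1: S, bond orders sum to 1 (valence 2) → 1 H
  atom 2: C, bond orders sum to 3 (valence 4) → 1 H
  atom 3: C, bond orders sum to 2 (valence 4) → 2 H
  atom 4: C, bond orders sum to 2 (valence 4) → 2 H
  atom 5: C, bond orders sum to 1 (valence 4) → 3 H
  atom 6: C, bond orders sum to 3 (valence 4) → 1 H
  atom 7: C, bond orders sum to 4 (valence 4) → 0 H
  atom 8: O, bond orders sum to 1 (valence 2) → 1 H
  atom 9: O, bond orders sum to 2 (valence 2) → 0 H
  atom 10: C, bond orders sum to 2 (valence 4) → 2 H
  atom 11: C, bond orders sum to 2 (valence 4) → 2 H
  atom 12: C, bond orders sum to 2 (valence 4) → 2 H
  atom 13: C, bond orders sum to 4 (valence 4) → 0 H
  atom 14: C, bond orders sum to 3 (valence 4) → 1 H
  atom 15: C, bond orders sum to 3 (valence 4) → 1 H
  atom 16: C, bond orders sum to 3 (valence 4) → 1 H
  atom 17: C, bond orders sum to 3 (valence 4) → 1 H
  atom 18: C with explicit H count 1
Totals → C:15, H:22, O:2, S:1.

C15H22O2S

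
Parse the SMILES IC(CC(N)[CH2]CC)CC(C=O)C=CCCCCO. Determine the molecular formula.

Walk through each heavy atom and fill implicit hydrogens from standard valence (C 4, N 3, O 2, S 2, halogen 1):
  atom 1: I (halogen, monovalent) → 0 H
  atom 2: C, bond orders sum to 3 (valence 4) → 1 H
  atom 3: C, bond orders sum to 2 (valence 4) → 2 H
  atom 4: C, bond orders sum to 3 (valence 4) → 1 H
  atom 5: N, bond orders sum to 1 (valence 3) → 2 H
  atom 6: C with explicit H count 2
  atom 7: C, bond orders sum to 2 (valence 4) → 2 H
  atom 8: C, bond orders sum to 1 (valence 4) → 3 H
  atom 9: C, bond orders sum to 2 (valence 4) → 2 H
  atom 10: C, bond orders sum to 3 (valence 4) → 1 H
  atom 11: C, bond orders sum to 3 (valence 4) → 1 H
  atom 12: O, bond orders sum to 2 (valence 2) → 0 H
  atom 13: C, bond orders sum to 3 (valence 4) → 1 H
  atom 14: C, bond orders sum to 3 (valence 4) → 1 H
  atom 15: C, bond orders sum to 2 (valence 4) → 2 H
  atom 16: C, bond orders sum to 2 (valence 4) → 2 H
  atom 17: C, bond orders sum to 2 (valence 4) → 2 H
  atom 18: C, bond orders sum to 2 (valence 4) → 2 H
  atom 19: O, bond orders sum to 1 (valence 2) → 1 H
Totals → C:15, H:28, I:1, N:1, O:2.
In Hill order: C15H28INO2.

C15H28INO2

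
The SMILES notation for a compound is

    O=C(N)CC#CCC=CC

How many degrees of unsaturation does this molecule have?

4

Molecular formula: C8H11NO.
DoU = (2C + 2 + N − H − X) / 2, where X is the halogen count and O/S are ignored.
    = (2·8 + 2 + 1 − 11 − 0) / 2 = 8 / 2 = 4.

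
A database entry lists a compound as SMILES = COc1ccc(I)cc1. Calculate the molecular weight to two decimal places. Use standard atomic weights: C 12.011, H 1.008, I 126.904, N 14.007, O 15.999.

First, the molecular formula is C7H7IO (counting implicit H from valence).
  C: 7 × 12.011 = 84.077
  H: 7 × 1.008 = 7.056
  I: 1 × 126.904 = 126.904
  O: 1 × 15.999 = 15.999
Sum: 7×12.011 + 7×1.008 + 1×126.904 + 1×15.999 = 234.036 → 234.04 g/mol.

234.04 g/mol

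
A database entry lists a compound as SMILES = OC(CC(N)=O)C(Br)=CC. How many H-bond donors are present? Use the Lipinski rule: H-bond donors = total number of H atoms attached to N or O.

Donors: find every N or O and count the H atoms it carries.
  atom 1 (O): bond orders sum to 1 → 1 H
  atom 5 (N): bond orders sum to 1 → 2 H
  atom 6 (O): bond orders sum to 2 → 0 H
Lipinski HBD = 3.

3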